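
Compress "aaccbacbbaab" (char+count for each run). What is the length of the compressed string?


Input: aaccbacbbaab
Runs:
  'a' x 2 => "a2"
  'c' x 2 => "c2"
  'b' x 1 => "b1"
  'a' x 1 => "a1"
  'c' x 1 => "c1"
  'b' x 2 => "b2"
  'a' x 2 => "a2"
  'b' x 1 => "b1"
Compressed: "a2c2b1a1c1b2a2b1"
Compressed length: 16

16


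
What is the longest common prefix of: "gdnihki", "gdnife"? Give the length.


Words: gdnihki, gdnife
  Position 0: all 'g' => match
  Position 1: all 'd' => match
  Position 2: all 'n' => match
  Position 3: all 'i' => match
  Position 4: ('h', 'f') => mismatch, stop
LCP = "gdni" (length 4)

4


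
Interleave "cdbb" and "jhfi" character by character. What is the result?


Interleaving "cdbb" and "jhfi":
  Position 0: 'c' from first, 'j' from second => "cj"
  Position 1: 'd' from first, 'h' from second => "dh"
  Position 2: 'b' from first, 'f' from second => "bf"
  Position 3: 'b' from first, 'i' from second => "bi"
Result: cjdhbfbi

cjdhbfbi


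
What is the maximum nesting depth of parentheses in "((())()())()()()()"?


Input: "((())()())()()()()"
Tracking depth:
  Position 0 '(': depth becomes 1
  Position 1 '(': depth becomes 2
  Position 2 '(': depth becomes 3
  Position 3 ')': depth becomes 2
  Position 4 ')': depth becomes 1
  Position 5 '(': depth becomes 2
  Position 6 ')': depth becomes 1
  Position 7 '(': depth becomes 2
  Position 8 ')': depth becomes 1
  Position 9 ')': depth becomes 0
  Position 10 '(': depth becomes 1
  Position 11 ')': depth becomes 0
  Position 12 '(': depth becomes 1
  Position 13 ')': depth becomes 0
  Position 14 '(': depth becomes 1
  Position 15 ')': depth becomes 0
  Position 16 '(': depth becomes 1
  Position 17 ')': depth becomes 0
Maximum depth reached: 3

3


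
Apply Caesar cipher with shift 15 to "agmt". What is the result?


Caesar cipher: shift "agmt" by 15
  'a' (pos 0) + 15 = pos 15 = 'p'
  'g' (pos 6) + 15 = pos 21 = 'v'
  'm' (pos 12) + 15 = pos 1 = 'b'
  't' (pos 19) + 15 = pos 8 = 'i'
Result: pvbi

pvbi


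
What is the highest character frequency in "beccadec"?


Input: beccadec
Character counts:
  'a': 1
  'b': 1
  'c': 3
  'd': 1
  'e': 2
Maximum frequency: 3

3


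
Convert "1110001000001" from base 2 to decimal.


Input: "1110001000001" in base 2
Positional expansion:
  Digit '1' (value 1) x 2^12 = 4096
  Digit '1' (value 1) x 2^11 = 2048
  Digit '1' (value 1) x 2^10 = 1024
  Digit '0' (value 0) x 2^9 = 0
  Digit '0' (value 0) x 2^8 = 0
  Digit '0' (value 0) x 2^7 = 0
  Digit '1' (value 1) x 2^6 = 64
  Digit '0' (value 0) x 2^5 = 0
  Digit '0' (value 0) x 2^4 = 0
  Digit '0' (value 0) x 2^3 = 0
  Digit '0' (value 0) x 2^2 = 0
  Digit '0' (value 0) x 2^1 = 0
  Digit '1' (value 1) x 2^0 = 1
Sum = 7233

7233


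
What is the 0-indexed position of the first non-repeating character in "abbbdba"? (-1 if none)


Input: abbbdba
Character frequencies:
  'a': 2
  'b': 4
  'd': 1
Scanning left to right for freq == 1:
  Position 0 ('a'): freq=2, skip
  Position 1 ('b'): freq=4, skip
  Position 2 ('b'): freq=4, skip
  Position 3 ('b'): freq=4, skip
  Position 4 ('d'): unique! => answer = 4

4


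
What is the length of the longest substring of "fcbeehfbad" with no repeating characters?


Input: "fcbeehfbad"
Sliding window (track last position of each char):
  Position 0 ('f'): window [0,0] length 1 -- new best
  Position 1 ('c'): window [0,1] length 2 -- new best
  Position 2 ('b'): window [0,2] length 3 -- new best
  Position 3 ('e'): window [0,3] length 4 -- new best
  Position 4 ('e'): repeat (last at 3), move window start to 4
  Position 4 ('e'): window [4,4] length 1
  Position 5 ('h'): window [4,5] length 2
  Position 6 ('f'): window [4,6] length 3
  Position 7 ('b'): window [4,7] length 4
  Position 8 ('a'): window [4,8] length 5 -- new best
  Position 9 ('d'): window [4,9] length 6 -- new best
Longest substring with no repeats: "ehfbad" with length 6

6


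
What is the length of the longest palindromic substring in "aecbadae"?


Input: "aecbadae"
Checking substrings for palindromes:
  [4:7] "ada" (len 3) => palindrome
Longest palindromic substring: "ada" with length 3

3


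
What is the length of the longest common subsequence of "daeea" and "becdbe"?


LCS of "daeea" and "becdbe"
DP table:
           b    e    c    d    b    e
      0    0    0    0    0    0    0
  d   0    0    0    0    1    1    1
  a   0    0    0    0    1    1    1
  e   0    0    1    1    1    1    2
  e   0    0    1    1    1    1    2
  a   0    0    1    1    1    1    2
LCS length = dp[5][6] = 2

2


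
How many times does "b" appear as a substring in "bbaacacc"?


Searching for "b" in "bbaacacc"
Scanning each position:
  Position 0: "b" => MATCH
  Position 1: "b" => MATCH
  Position 2: "a" => no
  Position 3: "a" => no
  Position 4: "c" => no
  Position 5: "a" => no
  Position 6: "c" => no
  Position 7: "c" => no
Total occurrences: 2

2


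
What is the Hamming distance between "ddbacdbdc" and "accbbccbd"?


Comparing "ddbacdbdc" and "accbbccbd" position by position:
  Position 0: 'd' vs 'a' => differ
  Position 1: 'd' vs 'c' => differ
  Position 2: 'b' vs 'c' => differ
  Position 3: 'a' vs 'b' => differ
  Position 4: 'c' vs 'b' => differ
  Position 5: 'd' vs 'c' => differ
  Position 6: 'b' vs 'c' => differ
  Position 7: 'd' vs 'b' => differ
  Position 8: 'c' vs 'd' => differ
Total differences (Hamming distance): 9

9


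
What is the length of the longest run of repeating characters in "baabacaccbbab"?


Input: "baabacaccbbab"
Scanning for longest run:
  Position 1 ('a'): new char, reset run to 1
  Position 2 ('a'): continues run of 'a', length=2
  Position 3 ('b'): new char, reset run to 1
  Position 4 ('a'): new char, reset run to 1
  Position 5 ('c'): new char, reset run to 1
  Position 6 ('a'): new char, reset run to 1
  Position 7 ('c'): new char, reset run to 1
  Position 8 ('c'): continues run of 'c', length=2
  Position 9 ('b'): new char, reset run to 1
  Position 10 ('b'): continues run of 'b', length=2
  Position 11 ('a'): new char, reset run to 1
  Position 12 ('b'): new char, reset run to 1
Longest run: 'a' with length 2

2


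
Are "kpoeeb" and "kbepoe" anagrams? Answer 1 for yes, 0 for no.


Strings: "kpoeeb", "kbepoe"
Sorted first:  beekop
Sorted second: beekop
Sorted forms match => anagrams

1


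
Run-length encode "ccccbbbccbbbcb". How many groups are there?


Input: ccccbbbccbbbcb
Scanning for consecutive runs:
  Group 1: 'c' x 4 (positions 0-3)
  Group 2: 'b' x 3 (positions 4-6)
  Group 3: 'c' x 2 (positions 7-8)
  Group 4: 'b' x 3 (positions 9-11)
  Group 5: 'c' x 1 (positions 12-12)
  Group 6: 'b' x 1 (positions 13-13)
Total groups: 6

6


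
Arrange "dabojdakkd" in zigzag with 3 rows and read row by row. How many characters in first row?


Zigzag "dabojdakkd" into 3 rows:
Placing characters:
  'd' => row 0
  'a' => row 1
  'b' => row 2
  'o' => row 1
  'j' => row 0
  'd' => row 1
  'a' => row 2
  'k' => row 1
  'k' => row 0
  'd' => row 1
Rows:
  Row 0: "djk"
  Row 1: "aodkd"
  Row 2: "ba"
First row length: 3

3


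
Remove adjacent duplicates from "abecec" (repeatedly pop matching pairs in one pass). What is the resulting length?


Input: abecec
Stack-based adjacent duplicate removal:
  Read 'a': push. Stack: a
  Read 'b': push. Stack: ab
  Read 'e': push. Stack: abe
  Read 'c': push. Stack: abec
  Read 'e': push. Stack: abece
  Read 'c': push. Stack: abecec
Final stack: "abecec" (length 6)

6


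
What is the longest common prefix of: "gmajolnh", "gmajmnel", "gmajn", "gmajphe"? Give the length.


Words: gmajolnh, gmajmnel, gmajn, gmajphe
  Position 0: all 'g' => match
  Position 1: all 'm' => match
  Position 2: all 'a' => match
  Position 3: all 'j' => match
  Position 4: ('o', 'm', 'n', 'p') => mismatch, stop
LCP = "gmaj" (length 4)

4


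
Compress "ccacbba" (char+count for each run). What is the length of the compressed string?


Input: ccacbba
Runs:
  'c' x 2 => "c2"
  'a' x 1 => "a1"
  'c' x 1 => "c1"
  'b' x 2 => "b2"
  'a' x 1 => "a1"
Compressed: "c2a1c1b2a1"
Compressed length: 10

10


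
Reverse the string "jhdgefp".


Input: jhdgefp
Reading characters right to left:
  Position 6: 'p'
  Position 5: 'f'
  Position 4: 'e'
  Position 3: 'g'
  Position 2: 'd'
  Position 1: 'h'
  Position 0: 'j'
Reversed: pfegdhj

pfegdhj


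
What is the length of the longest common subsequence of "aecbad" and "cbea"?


LCS of "aecbad" and "cbea"
DP table:
           c    b    e    a
      0    0    0    0    0
  a   0    0    0    0    1
  e   0    0    0    1    1
  c   0    1    1    1    1
  b   0    1    2    2    2
  a   0    1    2    2    3
  d   0    1    2    2    3
LCS length = dp[6][4] = 3

3


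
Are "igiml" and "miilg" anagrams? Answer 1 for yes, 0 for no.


Strings: "igiml", "miilg"
Sorted first:  giilm
Sorted second: giilm
Sorted forms match => anagrams

1


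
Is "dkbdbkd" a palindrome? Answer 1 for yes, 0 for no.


Input: dkbdbkd
Reversed: dkbdbkd
  Compare pos 0 ('d') with pos 6 ('d'): match
  Compare pos 1 ('k') with pos 5 ('k'): match
  Compare pos 2 ('b') with pos 4 ('b'): match
Result: palindrome

1


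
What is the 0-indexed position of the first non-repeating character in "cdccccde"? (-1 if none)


Input: cdccccde
Character frequencies:
  'c': 5
  'd': 2
  'e': 1
Scanning left to right for freq == 1:
  Position 0 ('c'): freq=5, skip
  Position 1 ('d'): freq=2, skip
  Position 2 ('c'): freq=5, skip
  Position 3 ('c'): freq=5, skip
  Position 4 ('c'): freq=5, skip
  Position 5 ('c'): freq=5, skip
  Position 6 ('d'): freq=2, skip
  Position 7 ('e'): unique! => answer = 7

7


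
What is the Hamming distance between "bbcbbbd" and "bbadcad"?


Comparing "bbcbbbd" and "bbadcad" position by position:
  Position 0: 'b' vs 'b' => same
  Position 1: 'b' vs 'b' => same
  Position 2: 'c' vs 'a' => differ
  Position 3: 'b' vs 'd' => differ
  Position 4: 'b' vs 'c' => differ
  Position 5: 'b' vs 'a' => differ
  Position 6: 'd' vs 'd' => same
Total differences (Hamming distance): 4

4


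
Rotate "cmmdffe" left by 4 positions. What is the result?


Input: "cmmdffe", rotate left by 4
First 4 characters: "cmmd"
Remaining characters: "ffe"
Concatenate remaining + first: "ffe" + "cmmd" = "ffecmmd"

ffecmmd


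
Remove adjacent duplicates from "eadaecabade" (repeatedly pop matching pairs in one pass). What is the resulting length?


Input: eadaecabade
Stack-based adjacent duplicate removal:
  Read 'e': push. Stack: e
  Read 'a': push. Stack: ea
  Read 'd': push. Stack: ead
  Read 'a': push. Stack: eada
  Read 'e': push. Stack: eadae
  Read 'c': push. Stack: eadaec
  Read 'a': push. Stack: eadaeca
  Read 'b': push. Stack: eadaecab
  Read 'a': push. Stack: eadaecaba
  Read 'd': push. Stack: eadaecabad
  Read 'e': push. Stack: eadaecabade
Final stack: "eadaecabade" (length 11)

11


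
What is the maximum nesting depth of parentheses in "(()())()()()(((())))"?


Input: "(()())()()()(((())))"
Tracking depth:
  Position 0 '(': depth becomes 1
  Position 1 '(': depth becomes 2
  Position 2 ')': depth becomes 1
  Position 3 '(': depth becomes 2
  Position 4 ')': depth becomes 1
  Position 5 ')': depth becomes 0
  Position 6 '(': depth becomes 1
  Position 7 ')': depth becomes 0
  Position 8 '(': depth becomes 1
  Position 9 ')': depth becomes 0
  Position 10 '(': depth becomes 1
  Position 11 ')': depth becomes 0
  Position 12 '(': depth becomes 1
  Position 13 '(': depth becomes 2
  Position 14 '(': depth becomes 3
  Position 15 '(': depth becomes 4
  Position 16 ')': depth becomes 3
  Position 17 ')': depth becomes 2
  Position 18 ')': depth becomes 1
  Position 19 ')': depth becomes 0
Maximum depth reached: 4

4


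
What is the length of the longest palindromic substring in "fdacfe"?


Input: "fdacfe"
Checking substrings for palindromes:
  No multi-char palindromic substrings found
Longest palindromic substring: "f" with length 1

1


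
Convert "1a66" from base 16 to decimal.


Input: "1a66" in base 16
Positional expansion:
  Digit '1' (value 1) x 16^3 = 4096
  Digit 'a' (value 10) x 16^2 = 2560
  Digit '6' (value 6) x 16^1 = 96
  Digit '6' (value 6) x 16^0 = 6
Sum = 6758

6758


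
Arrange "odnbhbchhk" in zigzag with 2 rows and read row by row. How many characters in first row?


Zigzag "odnbhbchhk" into 2 rows:
Placing characters:
  'o' => row 0
  'd' => row 1
  'n' => row 0
  'b' => row 1
  'h' => row 0
  'b' => row 1
  'c' => row 0
  'h' => row 1
  'h' => row 0
  'k' => row 1
Rows:
  Row 0: "onhch"
  Row 1: "dbbhk"
First row length: 5

5


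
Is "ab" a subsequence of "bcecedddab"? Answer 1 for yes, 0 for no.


Check if "ab" is a subsequence of "bcecedddab"
Greedy scan:
  Position 0 ('b'): no match needed
  Position 1 ('c'): no match needed
  Position 2 ('e'): no match needed
  Position 3 ('c'): no match needed
  Position 4 ('e'): no match needed
  Position 5 ('d'): no match needed
  Position 6 ('d'): no match needed
  Position 7 ('d'): no match needed
  Position 8 ('a'): matches sub[0] = 'a'
  Position 9 ('b'): matches sub[1] = 'b'
All 2 characters matched => is a subsequence

1


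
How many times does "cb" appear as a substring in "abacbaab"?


Searching for "cb" in "abacbaab"
Scanning each position:
  Position 0: "ab" => no
  Position 1: "ba" => no
  Position 2: "ac" => no
  Position 3: "cb" => MATCH
  Position 4: "ba" => no
  Position 5: "aa" => no
  Position 6: "ab" => no
Total occurrences: 1

1


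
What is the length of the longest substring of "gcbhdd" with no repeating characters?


Input: "gcbhdd"
Sliding window (track last position of each char):
  Position 0 ('g'): window [0,0] length 1 -- new best
  Position 1 ('c'): window [0,1] length 2 -- new best
  Position 2 ('b'): window [0,2] length 3 -- new best
  Position 3 ('h'): window [0,3] length 4 -- new best
  Position 4 ('d'): window [0,4] length 5 -- new best
  Position 5 ('d'): repeat (last at 4), move window start to 5
  Position 5 ('d'): window [5,5] length 1
Longest substring with no repeats: "gcbhd" with length 5

5


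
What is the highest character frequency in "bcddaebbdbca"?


Input: bcddaebbdbca
Character counts:
  'a': 2
  'b': 4
  'c': 2
  'd': 3
  'e': 1
Maximum frequency: 4

4


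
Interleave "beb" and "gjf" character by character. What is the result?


Interleaving "beb" and "gjf":
  Position 0: 'b' from first, 'g' from second => "bg"
  Position 1: 'e' from first, 'j' from second => "ej"
  Position 2: 'b' from first, 'f' from second => "bf"
Result: bgejbf

bgejbf


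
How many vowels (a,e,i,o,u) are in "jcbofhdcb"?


Input: jcbofhdcb
Checking each character:
  'j' at position 0: consonant
  'c' at position 1: consonant
  'b' at position 2: consonant
  'o' at position 3: vowel (running total: 1)
  'f' at position 4: consonant
  'h' at position 5: consonant
  'd' at position 6: consonant
  'c' at position 7: consonant
  'b' at position 8: consonant
Total vowels: 1

1


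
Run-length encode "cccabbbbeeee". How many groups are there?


Input: cccabbbbeeee
Scanning for consecutive runs:
  Group 1: 'c' x 3 (positions 0-2)
  Group 2: 'a' x 1 (positions 3-3)
  Group 3: 'b' x 4 (positions 4-7)
  Group 4: 'e' x 4 (positions 8-11)
Total groups: 4

4


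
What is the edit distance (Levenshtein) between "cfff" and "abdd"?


Computing edit distance: "cfff" -> "abdd"
DP table:
           a    b    d    d
      0    1    2    3    4
  c   1    1    2    3    4
  f   2    2    2    3    4
  f   3    3    3    3    4
  f   4    4    4    4    4
Edit distance = dp[4][4] = 4

4


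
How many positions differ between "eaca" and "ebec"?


Comparing "eaca" and "ebec" position by position:
  Position 0: 'e' vs 'e' => same
  Position 1: 'a' vs 'b' => DIFFER
  Position 2: 'c' vs 'e' => DIFFER
  Position 3: 'a' vs 'c' => DIFFER
Positions that differ: 3

3


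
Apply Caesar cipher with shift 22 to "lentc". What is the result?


Caesar cipher: shift "lentc" by 22
  'l' (pos 11) + 22 = pos 7 = 'h'
  'e' (pos 4) + 22 = pos 0 = 'a'
  'n' (pos 13) + 22 = pos 9 = 'j'
  't' (pos 19) + 22 = pos 15 = 'p'
  'c' (pos 2) + 22 = pos 24 = 'y'
Result: hajpy

hajpy


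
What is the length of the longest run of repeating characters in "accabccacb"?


Input: "accabccacb"
Scanning for longest run:
  Position 1 ('c'): new char, reset run to 1
  Position 2 ('c'): continues run of 'c', length=2
  Position 3 ('a'): new char, reset run to 1
  Position 4 ('b'): new char, reset run to 1
  Position 5 ('c'): new char, reset run to 1
  Position 6 ('c'): continues run of 'c', length=2
  Position 7 ('a'): new char, reset run to 1
  Position 8 ('c'): new char, reset run to 1
  Position 9 ('b'): new char, reset run to 1
Longest run: 'c' with length 2

2


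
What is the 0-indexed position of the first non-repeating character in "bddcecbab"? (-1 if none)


Input: bddcecbab
Character frequencies:
  'a': 1
  'b': 3
  'c': 2
  'd': 2
  'e': 1
Scanning left to right for freq == 1:
  Position 0 ('b'): freq=3, skip
  Position 1 ('d'): freq=2, skip
  Position 2 ('d'): freq=2, skip
  Position 3 ('c'): freq=2, skip
  Position 4 ('e'): unique! => answer = 4

4


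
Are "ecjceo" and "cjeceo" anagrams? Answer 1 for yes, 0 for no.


Strings: "ecjceo", "cjeceo"
Sorted first:  cceejo
Sorted second: cceejo
Sorted forms match => anagrams

1


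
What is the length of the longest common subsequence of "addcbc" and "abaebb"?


LCS of "addcbc" and "abaebb"
DP table:
           a    b    a    e    b    b
      0    0    0    0    0    0    0
  a   0    1    1    1    1    1    1
  d   0    1    1    1    1    1    1
  d   0    1    1    1    1    1    1
  c   0    1    1    1    1    1    1
  b   0    1    2    2    2    2    2
  c   0    1    2    2    2    2    2
LCS length = dp[6][6] = 2

2


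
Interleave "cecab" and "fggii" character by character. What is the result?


Interleaving "cecab" and "fggii":
  Position 0: 'c' from first, 'f' from second => "cf"
  Position 1: 'e' from first, 'g' from second => "eg"
  Position 2: 'c' from first, 'g' from second => "cg"
  Position 3: 'a' from first, 'i' from second => "ai"
  Position 4: 'b' from first, 'i' from second => "bi"
Result: cfegcgaibi

cfegcgaibi


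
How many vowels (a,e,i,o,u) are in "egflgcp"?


Input: egflgcp
Checking each character:
  'e' at position 0: vowel (running total: 1)
  'g' at position 1: consonant
  'f' at position 2: consonant
  'l' at position 3: consonant
  'g' at position 4: consonant
  'c' at position 5: consonant
  'p' at position 6: consonant
Total vowels: 1

1


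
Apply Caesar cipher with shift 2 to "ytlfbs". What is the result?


Caesar cipher: shift "ytlfbs" by 2
  'y' (pos 24) + 2 = pos 0 = 'a'
  't' (pos 19) + 2 = pos 21 = 'v'
  'l' (pos 11) + 2 = pos 13 = 'n'
  'f' (pos 5) + 2 = pos 7 = 'h'
  'b' (pos 1) + 2 = pos 3 = 'd'
  's' (pos 18) + 2 = pos 20 = 'u'
Result: avnhdu

avnhdu


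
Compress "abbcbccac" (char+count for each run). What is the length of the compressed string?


Input: abbcbccac
Runs:
  'a' x 1 => "a1"
  'b' x 2 => "b2"
  'c' x 1 => "c1"
  'b' x 1 => "b1"
  'c' x 2 => "c2"
  'a' x 1 => "a1"
  'c' x 1 => "c1"
Compressed: "a1b2c1b1c2a1c1"
Compressed length: 14

14


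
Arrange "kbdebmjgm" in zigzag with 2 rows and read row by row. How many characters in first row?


Zigzag "kbdebmjgm" into 2 rows:
Placing characters:
  'k' => row 0
  'b' => row 1
  'd' => row 0
  'e' => row 1
  'b' => row 0
  'm' => row 1
  'j' => row 0
  'g' => row 1
  'm' => row 0
Rows:
  Row 0: "kdbjm"
  Row 1: "bemg"
First row length: 5

5


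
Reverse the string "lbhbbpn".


Input: lbhbbpn
Reading characters right to left:
  Position 6: 'n'
  Position 5: 'p'
  Position 4: 'b'
  Position 3: 'b'
  Position 2: 'h'
  Position 1: 'b'
  Position 0: 'l'
Reversed: npbbhbl

npbbhbl


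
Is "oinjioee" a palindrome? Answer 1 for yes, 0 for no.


Input: oinjioee
Reversed: eeoijnio
  Compare pos 0 ('o') with pos 7 ('e'): MISMATCH
  Compare pos 1 ('i') with pos 6 ('e'): MISMATCH
  Compare pos 2 ('n') with pos 5 ('o'): MISMATCH
  Compare pos 3 ('j') with pos 4 ('i'): MISMATCH
Result: not a palindrome

0


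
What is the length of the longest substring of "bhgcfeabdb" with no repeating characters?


Input: "bhgcfeabdb"
Sliding window (track last position of each char):
  Position 0 ('b'): window [0,0] length 1 -- new best
  Position 1 ('h'): window [0,1] length 2 -- new best
  Position 2 ('g'): window [0,2] length 3 -- new best
  Position 3 ('c'): window [0,3] length 4 -- new best
  Position 4 ('f'): window [0,4] length 5 -- new best
  Position 5 ('e'): window [0,5] length 6 -- new best
  Position 6 ('a'): window [0,6] length 7 -- new best
  Position 7 ('b'): repeat (last at 0), move window start to 1
  Position 7 ('b'): window [1,7] length 7
  Position 8 ('d'): window [1,8] length 8 -- new best
  Position 9 ('b'): repeat (last at 7), move window start to 8
  Position 9 ('b'): window [8,9] length 2
Longest substring with no repeats: "hgcfeabd" with length 8

8


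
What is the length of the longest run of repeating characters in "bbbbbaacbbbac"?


Input: "bbbbbaacbbbac"
Scanning for longest run:
  Position 1 ('b'): continues run of 'b', length=2
  Position 2 ('b'): continues run of 'b', length=3
  Position 3 ('b'): continues run of 'b', length=4
  Position 4 ('b'): continues run of 'b', length=5
  Position 5 ('a'): new char, reset run to 1
  Position 6 ('a'): continues run of 'a', length=2
  Position 7 ('c'): new char, reset run to 1
  Position 8 ('b'): new char, reset run to 1
  Position 9 ('b'): continues run of 'b', length=2
  Position 10 ('b'): continues run of 'b', length=3
  Position 11 ('a'): new char, reset run to 1
  Position 12 ('c'): new char, reset run to 1
Longest run: 'b' with length 5

5


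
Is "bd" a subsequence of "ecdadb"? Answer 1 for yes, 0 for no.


Check if "bd" is a subsequence of "ecdadb"
Greedy scan:
  Position 0 ('e'): no match needed
  Position 1 ('c'): no match needed
  Position 2 ('d'): no match needed
  Position 3 ('a'): no match needed
  Position 4 ('d'): no match needed
  Position 5 ('b'): matches sub[0] = 'b'
Only matched 1/2 characters => not a subsequence

0


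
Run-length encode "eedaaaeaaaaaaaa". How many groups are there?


Input: eedaaaeaaaaaaaa
Scanning for consecutive runs:
  Group 1: 'e' x 2 (positions 0-1)
  Group 2: 'd' x 1 (positions 2-2)
  Group 3: 'a' x 3 (positions 3-5)
  Group 4: 'e' x 1 (positions 6-6)
  Group 5: 'a' x 8 (positions 7-14)
Total groups: 5

5


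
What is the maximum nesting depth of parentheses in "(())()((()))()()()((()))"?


Input: "(())()((()))()()()((()))"
Tracking depth:
  Position 0 '(': depth becomes 1
  Position 1 '(': depth becomes 2
  Position 2 ')': depth becomes 1
  Position 3 ')': depth becomes 0
  Position 4 '(': depth becomes 1
  Position 5 ')': depth becomes 0
  Position 6 '(': depth becomes 1
  Position 7 '(': depth becomes 2
  Position 8 '(': depth becomes 3
  Position 9 ')': depth becomes 2
  Position 10 ')': depth becomes 1
  Position 11 ')': depth becomes 0
  Position 12 '(': depth becomes 1
  Position 13 ')': depth becomes 0
  Position 14 '(': depth becomes 1
  Position 15 ')': depth becomes 0
  Position 16 '(': depth becomes 1
  Position 17 ')': depth becomes 0
  Position 18 '(': depth becomes 1
  Position 19 '(': depth becomes 2
  Position 20 '(': depth becomes 3
  Position 21 ')': depth becomes 2
  Position 22 ')': depth becomes 1
  Position 23 ')': depth becomes 0
Maximum depth reached: 3

3


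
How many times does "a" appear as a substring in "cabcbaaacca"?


Searching for "a" in "cabcbaaacca"
Scanning each position:
  Position 0: "c" => no
  Position 1: "a" => MATCH
  Position 2: "b" => no
  Position 3: "c" => no
  Position 4: "b" => no
  Position 5: "a" => MATCH
  Position 6: "a" => MATCH
  Position 7: "a" => MATCH
  Position 8: "c" => no
  Position 9: "c" => no
  Position 10: "a" => MATCH
Total occurrences: 5

5


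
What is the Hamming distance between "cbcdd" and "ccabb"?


Comparing "cbcdd" and "ccabb" position by position:
  Position 0: 'c' vs 'c' => same
  Position 1: 'b' vs 'c' => differ
  Position 2: 'c' vs 'a' => differ
  Position 3: 'd' vs 'b' => differ
  Position 4: 'd' vs 'b' => differ
Total differences (Hamming distance): 4

4


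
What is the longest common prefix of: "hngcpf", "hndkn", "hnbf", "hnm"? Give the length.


Words: hngcpf, hndkn, hnbf, hnm
  Position 0: all 'h' => match
  Position 1: all 'n' => match
  Position 2: ('g', 'd', 'b', 'm') => mismatch, stop
LCP = "hn" (length 2)

2


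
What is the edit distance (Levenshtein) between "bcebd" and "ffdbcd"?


Computing edit distance: "bcebd" -> "ffdbcd"
DP table:
           f    f    d    b    c    d
      0    1    2    3    4    5    6
  b   1    1    2    3    3    4    5
  c   2    2    2    3    4    3    4
  e   3    3    3    3    4    4    4
  b   4    4    4    4    3    4    5
  d   5    5    5    4    4    4    4
Edit distance = dp[5][6] = 4

4


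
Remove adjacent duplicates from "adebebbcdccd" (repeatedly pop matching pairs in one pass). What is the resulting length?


Input: adebebbcdccd
Stack-based adjacent duplicate removal:
  Read 'a': push. Stack: a
  Read 'd': push. Stack: ad
  Read 'e': push. Stack: ade
  Read 'b': push. Stack: adeb
  Read 'e': push. Stack: adebe
  Read 'b': push. Stack: adebeb
  Read 'b': matches stack top 'b' => pop. Stack: adebe
  Read 'c': push. Stack: adebec
  Read 'd': push. Stack: adebecd
  Read 'c': push. Stack: adebecdc
  Read 'c': matches stack top 'c' => pop. Stack: adebecd
  Read 'd': matches stack top 'd' => pop. Stack: adebec
Final stack: "adebec" (length 6)

6


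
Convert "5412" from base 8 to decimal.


Input: "5412" in base 8
Positional expansion:
  Digit '5' (value 5) x 8^3 = 2560
  Digit '4' (value 4) x 8^2 = 256
  Digit '1' (value 1) x 8^1 = 8
  Digit '2' (value 2) x 8^0 = 2
Sum = 2826

2826


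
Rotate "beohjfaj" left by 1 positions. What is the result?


Input: "beohjfaj", rotate left by 1
First 1 characters: "b"
Remaining characters: "eohjfaj"
Concatenate remaining + first: "eohjfaj" + "b" = "eohjfajb"

eohjfajb


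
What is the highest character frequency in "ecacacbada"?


Input: ecacacbada
Character counts:
  'a': 4
  'b': 1
  'c': 3
  'd': 1
  'e': 1
Maximum frequency: 4

4


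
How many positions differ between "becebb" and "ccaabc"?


Comparing "becebb" and "ccaabc" position by position:
  Position 0: 'b' vs 'c' => DIFFER
  Position 1: 'e' vs 'c' => DIFFER
  Position 2: 'c' vs 'a' => DIFFER
  Position 3: 'e' vs 'a' => DIFFER
  Position 4: 'b' vs 'b' => same
  Position 5: 'b' vs 'c' => DIFFER
Positions that differ: 5

5


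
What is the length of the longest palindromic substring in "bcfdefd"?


Input: "bcfdefd"
Checking substrings for palindromes:
  No multi-char palindromic substrings found
Longest palindromic substring: "b" with length 1

1


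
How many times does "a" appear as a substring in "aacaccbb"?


Searching for "a" in "aacaccbb"
Scanning each position:
  Position 0: "a" => MATCH
  Position 1: "a" => MATCH
  Position 2: "c" => no
  Position 3: "a" => MATCH
  Position 4: "c" => no
  Position 5: "c" => no
  Position 6: "b" => no
  Position 7: "b" => no
Total occurrences: 3

3


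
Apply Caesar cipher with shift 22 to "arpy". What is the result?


Caesar cipher: shift "arpy" by 22
  'a' (pos 0) + 22 = pos 22 = 'w'
  'r' (pos 17) + 22 = pos 13 = 'n'
  'p' (pos 15) + 22 = pos 11 = 'l'
  'y' (pos 24) + 22 = pos 20 = 'u'
Result: wnlu

wnlu


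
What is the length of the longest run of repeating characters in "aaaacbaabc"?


Input: "aaaacbaabc"
Scanning for longest run:
  Position 1 ('a'): continues run of 'a', length=2
  Position 2 ('a'): continues run of 'a', length=3
  Position 3 ('a'): continues run of 'a', length=4
  Position 4 ('c'): new char, reset run to 1
  Position 5 ('b'): new char, reset run to 1
  Position 6 ('a'): new char, reset run to 1
  Position 7 ('a'): continues run of 'a', length=2
  Position 8 ('b'): new char, reset run to 1
  Position 9 ('c'): new char, reset run to 1
Longest run: 'a' with length 4

4


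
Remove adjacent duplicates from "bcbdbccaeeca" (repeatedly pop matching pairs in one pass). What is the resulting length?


Input: bcbdbccaeeca
Stack-based adjacent duplicate removal:
  Read 'b': push. Stack: b
  Read 'c': push. Stack: bc
  Read 'b': push. Stack: bcb
  Read 'd': push. Stack: bcbd
  Read 'b': push. Stack: bcbdb
  Read 'c': push. Stack: bcbdbc
  Read 'c': matches stack top 'c' => pop. Stack: bcbdb
  Read 'a': push. Stack: bcbdba
  Read 'e': push. Stack: bcbdbae
  Read 'e': matches stack top 'e' => pop. Stack: bcbdba
  Read 'c': push. Stack: bcbdbac
  Read 'a': push. Stack: bcbdbaca
Final stack: "bcbdbaca" (length 8)

8


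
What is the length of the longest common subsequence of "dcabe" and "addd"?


LCS of "dcabe" and "addd"
DP table:
           a    d    d    d
      0    0    0    0    0
  d   0    0    1    1    1
  c   0    0    1    1    1
  a   0    1    1    1    1
  b   0    1    1    1    1
  e   0    1    1    1    1
LCS length = dp[5][4] = 1

1


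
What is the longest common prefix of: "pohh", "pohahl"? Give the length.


Words: pohh, pohahl
  Position 0: all 'p' => match
  Position 1: all 'o' => match
  Position 2: all 'h' => match
  Position 3: ('h', 'a') => mismatch, stop
LCP = "poh" (length 3)

3


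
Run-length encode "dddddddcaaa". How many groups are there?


Input: dddddddcaaa
Scanning for consecutive runs:
  Group 1: 'd' x 7 (positions 0-6)
  Group 2: 'c' x 1 (positions 7-7)
  Group 3: 'a' x 3 (positions 8-10)
Total groups: 3

3


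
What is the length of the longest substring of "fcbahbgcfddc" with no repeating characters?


Input: "fcbahbgcfddc"
Sliding window (track last position of each char):
  Position 0 ('f'): window [0,0] length 1 -- new best
  Position 1 ('c'): window [0,1] length 2 -- new best
  Position 2 ('b'): window [0,2] length 3 -- new best
  Position 3 ('a'): window [0,3] length 4 -- new best
  Position 4 ('h'): window [0,4] length 5 -- new best
  Position 5 ('b'): repeat (last at 2), move window start to 3
  Position 5 ('b'): window [3,5] length 3
  Position 6 ('g'): window [3,6] length 4
  Position 7 ('c'): window [3,7] length 5
  Position 8 ('f'): window [3,8] length 6 -- new best
  Position 9 ('d'): window [3,9] length 7 -- new best
  Position 10 ('d'): repeat (last at 9), move window start to 10
  Position 10 ('d'): window [10,10] length 1
  Position 11 ('c'): window [10,11] length 2
Longest substring with no repeats: "ahbgcfd" with length 7

7


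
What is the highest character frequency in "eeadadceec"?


Input: eeadadceec
Character counts:
  'a': 2
  'c': 2
  'd': 2
  'e': 4
Maximum frequency: 4

4


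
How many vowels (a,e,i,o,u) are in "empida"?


Input: empida
Checking each character:
  'e' at position 0: vowel (running total: 1)
  'm' at position 1: consonant
  'p' at position 2: consonant
  'i' at position 3: vowel (running total: 2)
  'd' at position 4: consonant
  'a' at position 5: vowel (running total: 3)
Total vowels: 3

3


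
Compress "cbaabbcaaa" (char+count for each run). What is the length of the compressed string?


Input: cbaabbcaaa
Runs:
  'c' x 1 => "c1"
  'b' x 1 => "b1"
  'a' x 2 => "a2"
  'b' x 2 => "b2"
  'c' x 1 => "c1"
  'a' x 3 => "a3"
Compressed: "c1b1a2b2c1a3"
Compressed length: 12

12


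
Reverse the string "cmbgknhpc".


Input: cmbgknhpc
Reading characters right to left:
  Position 8: 'c'
  Position 7: 'p'
  Position 6: 'h'
  Position 5: 'n'
  Position 4: 'k'
  Position 3: 'g'
  Position 2: 'b'
  Position 1: 'm'
  Position 0: 'c'
Reversed: cphnkgbmc

cphnkgbmc


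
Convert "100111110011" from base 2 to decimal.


Input: "100111110011" in base 2
Positional expansion:
  Digit '1' (value 1) x 2^11 = 2048
  Digit '0' (value 0) x 2^10 = 0
  Digit '0' (value 0) x 2^9 = 0
  Digit '1' (value 1) x 2^8 = 256
  Digit '1' (value 1) x 2^7 = 128
  Digit '1' (value 1) x 2^6 = 64
  Digit '1' (value 1) x 2^5 = 32
  Digit '1' (value 1) x 2^4 = 16
  Digit '0' (value 0) x 2^3 = 0
  Digit '0' (value 0) x 2^2 = 0
  Digit '1' (value 1) x 2^1 = 2
  Digit '1' (value 1) x 2^0 = 1
Sum = 2547

2547


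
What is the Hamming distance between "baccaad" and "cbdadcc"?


Comparing "baccaad" and "cbdadcc" position by position:
  Position 0: 'b' vs 'c' => differ
  Position 1: 'a' vs 'b' => differ
  Position 2: 'c' vs 'd' => differ
  Position 3: 'c' vs 'a' => differ
  Position 4: 'a' vs 'd' => differ
  Position 5: 'a' vs 'c' => differ
  Position 6: 'd' vs 'c' => differ
Total differences (Hamming distance): 7

7


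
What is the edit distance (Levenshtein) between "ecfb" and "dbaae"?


Computing edit distance: "ecfb" -> "dbaae"
DP table:
           d    b    a    a    e
      0    1    2    3    4    5
  e   1    1    2    3    4    4
  c   2    2    2    3    4    5
  f   3    3    3    3    4    5
  b   4    4    3    4    4    5
Edit distance = dp[4][5] = 5

5


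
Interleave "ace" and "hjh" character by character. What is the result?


Interleaving "ace" and "hjh":
  Position 0: 'a' from first, 'h' from second => "ah"
  Position 1: 'c' from first, 'j' from second => "cj"
  Position 2: 'e' from first, 'h' from second => "eh"
Result: ahcjeh

ahcjeh


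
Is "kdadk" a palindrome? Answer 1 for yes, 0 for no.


Input: kdadk
Reversed: kdadk
  Compare pos 0 ('k') with pos 4 ('k'): match
  Compare pos 1 ('d') with pos 3 ('d'): match
Result: palindrome

1


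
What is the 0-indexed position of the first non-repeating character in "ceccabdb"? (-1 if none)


Input: ceccabdb
Character frequencies:
  'a': 1
  'b': 2
  'c': 3
  'd': 1
  'e': 1
Scanning left to right for freq == 1:
  Position 0 ('c'): freq=3, skip
  Position 1 ('e'): unique! => answer = 1

1


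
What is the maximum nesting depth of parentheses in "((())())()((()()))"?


Input: "((())())()((()()))"
Tracking depth:
  Position 0 '(': depth becomes 1
  Position 1 '(': depth becomes 2
  Position 2 '(': depth becomes 3
  Position 3 ')': depth becomes 2
  Position 4 ')': depth becomes 1
  Position 5 '(': depth becomes 2
  Position 6 ')': depth becomes 1
  Position 7 ')': depth becomes 0
  Position 8 '(': depth becomes 1
  Position 9 ')': depth becomes 0
  Position 10 '(': depth becomes 1
  Position 11 '(': depth becomes 2
  Position 12 '(': depth becomes 3
  Position 13 ')': depth becomes 2
  Position 14 '(': depth becomes 3
  Position 15 ')': depth becomes 2
  Position 16 ')': depth becomes 1
  Position 17 ')': depth becomes 0
Maximum depth reached: 3

3


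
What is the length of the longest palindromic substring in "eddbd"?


Input: "eddbd"
Checking substrings for palindromes:
  [2:5] "dbd" (len 3) => palindrome
  [1:3] "dd" (len 2) => palindrome
Longest palindromic substring: "dbd" with length 3

3


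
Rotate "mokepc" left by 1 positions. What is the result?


Input: "mokepc", rotate left by 1
First 1 characters: "m"
Remaining characters: "okepc"
Concatenate remaining + first: "okepc" + "m" = "okepcm"

okepcm


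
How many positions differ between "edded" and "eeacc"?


Comparing "edded" and "eeacc" position by position:
  Position 0: 'e' vs 'e' => same
  Position 1: 'd' vs 'e' => DIFFER
  Position 2: 'd' vs 'a' => DIFFER
  Position 3: 'e' vs 'c' => DIFFER
  Position 4: 'd' vs 'c' => DIFFER
Positions that differ: 4

4


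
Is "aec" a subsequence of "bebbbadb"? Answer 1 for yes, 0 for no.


Check if "aec" is a subsequence of "bebbbadb"
Greedy scan:
  Position 0 ('b'): no match needed
  Position 1 ('e'): no match needed
  Position 2 ('b'): no match needed
  Position 3 ('b'): no match needed
  Position 4 ('b'): no match needed
  Position 5 ('a'): matches sub[0] = 'a'
  Position 6 ('d'): no match needed
  Position 7 ('b'): no match needed
Only matched 1/3 characters => not a subsequence

0


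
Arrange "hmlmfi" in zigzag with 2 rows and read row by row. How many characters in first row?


Zigzag "hmlmfi" into 2 rows:
Placing characters:
  'h' => row 0
  'm' => row 1
  'l' => row 0
  'm' => row 1
  'f' => row 0
  'i' => row 1
Rows:
  Row 0: "hlf"
  Row 1: "mmi"
First row length: 3

3


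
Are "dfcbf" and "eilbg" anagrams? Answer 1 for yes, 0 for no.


Strings: "dfcbf", "eilbg"
Sorted first:  bcdff
Sorted second: begil
Differ at position 1: 'c' vs 'e' => not anagrams

0


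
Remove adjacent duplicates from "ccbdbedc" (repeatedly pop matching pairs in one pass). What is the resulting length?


Input: ccbdbedc
Stack-based adjacent duplicate removal:
  Read 'c': push. Stack: c
  Read 'c': matches stack top 'c' => pop. Stack: (empty)
  Read 'b': push. Stack: b
  Read 'd': push. Stack: bd
  Read 'b': push. Stack: bdb
  Read 'e': push. Stack: bdbe
  Read 'd': push. Stack: bdbed
  Read 'c': push. Stack: bdbedc
Final stack: "bdbedc" (length 6)

6


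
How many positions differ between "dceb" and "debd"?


Comparing "dceb" and "debd" position by position:
  Position 0: 'd' vs 'd' => same
  Position 1: 'c' vs 'e' => DIFFER
  Position 2: 'e' vs 'b' => DIFFER
  Position 3: 'b' vs 'd' => DIFFER
Positions that differ: 3

3


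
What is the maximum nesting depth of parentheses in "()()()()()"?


Input: "()()()()()"
Tracking depth:
  Position 0 '(': depth becomes 1
  Position 1 ')': depth becomes 0
  Position 2 '(': depth becomes 1
  Position 3 ')': depth becomes 0
  Position 4 '(': depth becomes 1
  Position 5 ')': depth becomes 0
  Position 6 '(': depth becomes 1
  Position 7 ')': depth becomes 0
  Position 8 '(': depth becomes 1
  Position 9 ')': depth becomes 0
Maximum depth reached: 1

1


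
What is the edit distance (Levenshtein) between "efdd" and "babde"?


Computing edit distance: "efdd" -> "babde"
DP table:
           b    a    b    d    e
      0    1    2    3    4    5
  e   1    1    2    3    4    4
  f   2    2    2    3    4    5
  d   3    3    3    3    3    4
  d   4    4    4    4    3    4
Edit distance = dp[4][5] = 4

4


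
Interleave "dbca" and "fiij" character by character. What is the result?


Interleaving "dbca" and "fiij":
  Position 0: 'd' from first, 'f' from second => "df"
  Position 1: 'b' from first, 'i' from second => "bi"
  Position 2: 'c' from first, 'i' from second => "ci"
  Position 3: 'a' from first, 'j' from second => "aj"
Result: dfbiciaj

dfbiciaj


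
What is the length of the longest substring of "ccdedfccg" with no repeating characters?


Input: "ccdedfccg"
Sliding window (track last position of each char):
  Position 0 ('c'): window [0,0] length 1 -- new best
  Position 1 ('c'): repeat (last at 0), move window start to 1
  Position 1 ('c'): window [1,1] length 1
  Position 2 ('d'): window [1,2] length 2 -- new best
  Position 3 ('e'): window [1,3] length 3 -- new best
  Position 4 ('d'): repeat (last at 2), move window start to 3
  Position 4 ('d'): window [3,4] length 2
  Position 5 ('f'): window [3,5] length 3
  Position 6 ('c'): window [3,6] length 4 -- new best
  Position 7 ('c'): repeat (last at 6), move window start to 7
  Position 7 ('c'): window [7,7] length 1
  Position 8 ('g'): window [7,8] length 2
Longest substring with no repeats: "edfc" with length 4

4


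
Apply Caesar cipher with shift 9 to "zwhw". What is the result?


Caesar cipher: shift "zwhw" by 9
  'z' (pos 25) + 9 = pos 8 = 'i'
  'w' (pos 22) + 9 = pos 5 = 'f'
  'h' (pos 7) + 9 = pos 16 = 'q'
  'w' (pos 22) + 9 = pos 5 = 'f'
Result: ifqf

ifqf


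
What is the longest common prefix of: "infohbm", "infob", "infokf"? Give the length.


Words: infohbm, infob, infokf
  Position 0: all 'i' => match
  Position 1: all 'n' => match
  Position 2: all 'f' => match
  Position 3: all 'o' => match
  Position 4: ('h', 'b', 'k') => mismatch, stop
LCP = "info" (length 4)

4


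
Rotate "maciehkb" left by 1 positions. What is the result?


Input: "maciehkb", rotate left by 1
First 1 characters: "m"
Remaining characters: "aciehkb"
Concatenate remaining + first: "aciehkb" + "m" = "aciehkbm"

aciehkbm


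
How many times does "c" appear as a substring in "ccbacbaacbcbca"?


Searching for "c" in "ccbacbaacbcbca"
Scanning each position:
  Position 0: "c" => MATCH
  Position 1: "c" => MATCH
  Position 2: "b" => no
  Position 3: "a" => no
  Position 4: "c" => MATCH
  Position 5: "b" => no
  Position 6: "a" => no
  Position 7: "a" => no
  Position 8: "c" => MATCH
  Position 9: "b" => no
  Position 10: "c" => MATCH
  Position 11: "b" => no
  Position 12: "c" => MATCH
  Position 13: "a" => no
Total occurrences: 6

6
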